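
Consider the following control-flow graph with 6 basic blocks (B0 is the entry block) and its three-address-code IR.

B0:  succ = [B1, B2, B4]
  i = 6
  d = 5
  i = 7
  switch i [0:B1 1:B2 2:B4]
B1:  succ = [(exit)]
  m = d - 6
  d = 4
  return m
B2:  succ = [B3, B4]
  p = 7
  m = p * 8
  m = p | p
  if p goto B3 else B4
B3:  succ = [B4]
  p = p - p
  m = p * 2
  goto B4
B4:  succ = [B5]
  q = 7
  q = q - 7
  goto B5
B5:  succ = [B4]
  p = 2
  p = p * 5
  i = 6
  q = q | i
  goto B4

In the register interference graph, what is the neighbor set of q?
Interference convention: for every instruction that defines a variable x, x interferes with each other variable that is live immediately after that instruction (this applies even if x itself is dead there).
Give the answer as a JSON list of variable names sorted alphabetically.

Answer: ["i", "p"]

Working:
def/use:
  B0: def={d,i} ue=∅
  B1: def={d,m} ue={d}
  B2: def={m,p} ue=∅
  B3: def={m,p} ue={p}
  B4: def={q} ue=∅
  B5: def={i,p,q} ue={q}

Backward fixpoint:
  B0 li=∅ lo={d}
  B1 li={d} lo=∅
  B2 li=∅ lo={p}
  B3 li={p} lo=∅
  B4 li=∅ lo={q}
  B5 li={q} lo=∅

Interference:
  d↔{i,m}
  i↔{d,q}
  m↔{d,p}
  p↔{m,q}
  q↔{i,p}

N(q) = ["i", "p"]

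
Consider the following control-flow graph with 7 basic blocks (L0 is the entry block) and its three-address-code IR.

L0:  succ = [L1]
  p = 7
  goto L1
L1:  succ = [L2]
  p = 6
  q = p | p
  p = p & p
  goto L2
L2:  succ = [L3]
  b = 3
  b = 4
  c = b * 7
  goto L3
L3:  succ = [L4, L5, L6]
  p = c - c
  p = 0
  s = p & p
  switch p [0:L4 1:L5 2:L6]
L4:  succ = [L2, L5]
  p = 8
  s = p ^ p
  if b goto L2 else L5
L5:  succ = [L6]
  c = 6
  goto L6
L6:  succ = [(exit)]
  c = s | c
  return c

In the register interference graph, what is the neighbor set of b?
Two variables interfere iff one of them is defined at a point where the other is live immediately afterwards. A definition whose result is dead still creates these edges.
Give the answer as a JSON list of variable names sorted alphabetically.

Block summaries:
  L0: def={p} ue=∅
  L1: def={p,q} ue=∅
  L2: def={b,c} ue=∅
  L3: def={p,s} ue={c}
  L4: def={p,s} ue={b}
  L5: def={c} ue=∅
  L6: def={c} ue={c,s}

Backward fixpoint:
  live L0: ∅→∅
  live L1: ∅→∅
  live L2: ∅→{b,c}
  live L3: {b,c}→{b,c,s}
  live L4: {b}→{s}
  live L5: {s}→{c,s}
  live L6: {c,s}→∅

Conflict graph:
  b↔{c,p,s}
  c↔{b,p,s}
  p↔{b,c,q,s}
  q↔{p}
  s↔{b,c,p}

N(b) = ["c", "p", "s"]

Answer: ["c", "p", "s"]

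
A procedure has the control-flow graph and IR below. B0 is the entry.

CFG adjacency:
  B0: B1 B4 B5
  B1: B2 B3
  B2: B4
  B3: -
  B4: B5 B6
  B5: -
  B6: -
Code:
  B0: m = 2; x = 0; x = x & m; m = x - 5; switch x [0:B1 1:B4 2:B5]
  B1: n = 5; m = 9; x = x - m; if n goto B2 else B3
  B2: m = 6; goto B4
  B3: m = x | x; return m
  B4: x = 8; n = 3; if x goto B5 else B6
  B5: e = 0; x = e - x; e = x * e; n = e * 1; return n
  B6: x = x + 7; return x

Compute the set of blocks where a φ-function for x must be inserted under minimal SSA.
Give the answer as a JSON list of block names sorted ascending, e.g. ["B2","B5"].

idom tree: B1←B0 B2←B1 B3←B1 B4←B0 B5←B0 B6←B4
Dom at joins:
  B4: preds {B0,B2}: {B0} ∩ {B0,B1,B2} = {B0}; idom=B0
  B5: preds {B0,B4}: {B0} ∩ {B0,B4} = {B0}; idom=B0

DF derivation:
  B4←B0: walk · to B0
  B4←B2: walk B2→B1 to B0
  B5←B0: walk · to B0
  B5←B4: walk B4 to B0
  DF(B0)=∅
  DF(B1)={B4}
  DF(B2)={B4}
  DF(B3)=∅
  DF(B4)={B5}
  DF(B5)=∅
  DF(B6)=∅

φ for x: defs {B0,B1,B4,B5,B6}
  DF⁺ = {B4,B5}

Answer: ["B4", "B5"]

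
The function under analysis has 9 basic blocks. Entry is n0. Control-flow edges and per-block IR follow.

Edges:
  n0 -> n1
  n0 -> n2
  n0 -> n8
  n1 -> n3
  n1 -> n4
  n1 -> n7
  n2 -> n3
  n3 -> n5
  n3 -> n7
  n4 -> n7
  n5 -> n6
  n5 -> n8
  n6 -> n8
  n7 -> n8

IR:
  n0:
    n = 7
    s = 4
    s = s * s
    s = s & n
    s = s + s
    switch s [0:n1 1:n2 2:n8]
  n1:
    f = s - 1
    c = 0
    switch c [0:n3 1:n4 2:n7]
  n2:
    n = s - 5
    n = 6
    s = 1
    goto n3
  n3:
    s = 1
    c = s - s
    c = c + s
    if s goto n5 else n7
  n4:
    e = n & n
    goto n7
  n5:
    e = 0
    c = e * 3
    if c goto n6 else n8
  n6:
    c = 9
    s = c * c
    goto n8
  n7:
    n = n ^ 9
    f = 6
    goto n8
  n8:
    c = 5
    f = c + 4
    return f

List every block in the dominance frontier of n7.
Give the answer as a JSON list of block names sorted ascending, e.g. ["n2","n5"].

idom tree: n1←n0 n2←n0 n3←n0 n4←n1 n5←n3 n6←n5 n7←n0 n8←n0
Dom at joins:
  n3: preds {n1,n2}: {n0,n1} ∩ {n0,n2} = {n0}; idom=n0
  n7: preds {n1,n3,n4}: {n0,n1} ∩ {n0,n3} ∩ {n0,n1,n4} = {n0}; idom=n0
  n8: preds {n0,n5,n6,n7}: {n0} ∩ {n0,n3,n5} ∩ {n0,n3,n5,n6} ∩ {n0,n7} = {n0}; idom=n0

DF walk-up:
  join n3 pred n1: n1 stop@n0
  join n3 pred n2: n2 stop@n0
  join n7 pred n1: n1 stop@n0
  join n7 pred n3: n3 stop@n0
  join n7 pred n4: n4→n1 stop@n0
  join n8 pred n0: · stop@n0
  join n8 pred n5: n5→n3 stop@n0
  join n8 pred n6: n6→n5→n3 stop@n0
  join n8 pred n7: n7 stop@n0
  n0 → ∅
  n1 → {n3,n7}
  n2 → {n3}
  n3 → {n7,n8}
  n4 → {n7}
  n5 → {n8}
  n6 → {n8}
  n7 → {n8}
  n8 → ∅

DF(n7) = ["n8"]

Answer: ["n8"]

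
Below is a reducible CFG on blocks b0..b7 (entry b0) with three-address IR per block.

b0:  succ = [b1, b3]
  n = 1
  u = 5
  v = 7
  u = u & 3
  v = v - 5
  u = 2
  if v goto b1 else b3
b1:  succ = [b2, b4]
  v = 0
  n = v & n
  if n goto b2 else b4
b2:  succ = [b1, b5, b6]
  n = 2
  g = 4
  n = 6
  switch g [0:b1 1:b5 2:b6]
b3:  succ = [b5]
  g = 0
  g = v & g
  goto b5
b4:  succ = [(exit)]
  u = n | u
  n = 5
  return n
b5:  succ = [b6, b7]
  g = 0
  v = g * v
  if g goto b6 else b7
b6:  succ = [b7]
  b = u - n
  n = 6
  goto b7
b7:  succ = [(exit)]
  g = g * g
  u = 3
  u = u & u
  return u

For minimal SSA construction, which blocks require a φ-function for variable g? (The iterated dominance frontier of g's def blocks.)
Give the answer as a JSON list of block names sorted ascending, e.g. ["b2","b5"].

idom tree: b1←b0 b2←b1 b3←b0 b4←b1 b5←b0 b6←b0 b7←b0
Dom∩ at merges:
  b1: preds {b0,b2}: {b0} ∩ {b0,b1,b2} = {b0}; idom=b0
  b5: preds {b2,b3}: {b0,b1,b2} ∩ {b0,b3} = {b0}; idom=b0
  b6: preds {b2,b5}: {b0,b1,b2} ∩ {b0,b5} = {b0}; idom=b0
  b7: preds {b5,b6}: {b0,b5} ∩ {b0,b6} = {b0}; idom=b0

Frontier:
  join b1 pred b0: · stop@b0
  join b1 pred b2: b2→b1 stop@b0
  join b5 pred b2: b2→b1 stop@b0
  join b5 pred b3: b3 stop@b0
  join b6 pred b2: b2→b1 stop@b0
  join b6 pred b5: b5 stop@b0
  join b7 pred b5: b5 stop@b0
  join b7 pred b6: b6 stop@b0
  b0: DF=∅
  b1: DF={b1,b5,b6}
  b2: DF={b1,b5,b6}
  b3: DF={b5}
  b4: DF=∅
  b5: DF={b6,b7}
  b6: DF={b7}
  b7: DF=∅

φ for g: defs {b2,b3,b5,b7}
  DF⁺ = {b1,b5,b6,b7}

Answer: ["b1", "b5", "b6", "b7"]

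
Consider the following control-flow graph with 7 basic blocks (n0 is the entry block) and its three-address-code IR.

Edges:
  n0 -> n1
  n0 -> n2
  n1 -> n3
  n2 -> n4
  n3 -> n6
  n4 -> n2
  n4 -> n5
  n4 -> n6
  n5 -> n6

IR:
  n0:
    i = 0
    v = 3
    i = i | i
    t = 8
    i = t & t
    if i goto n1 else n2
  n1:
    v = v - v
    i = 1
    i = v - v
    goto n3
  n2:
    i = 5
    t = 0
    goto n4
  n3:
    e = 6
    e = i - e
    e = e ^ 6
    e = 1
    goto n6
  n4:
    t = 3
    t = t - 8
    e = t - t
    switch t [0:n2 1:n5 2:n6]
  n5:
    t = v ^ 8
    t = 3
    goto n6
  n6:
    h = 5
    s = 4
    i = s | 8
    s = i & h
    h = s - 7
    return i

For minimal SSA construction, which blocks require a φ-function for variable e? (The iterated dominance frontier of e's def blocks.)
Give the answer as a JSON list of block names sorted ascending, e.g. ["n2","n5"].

idom tree: n1←n0 n2←n0 n3←n1 n4←n2 n5←n4 n6←n0
Join-block Dom:
  n2: preds {n0,n4}: {n0} ∩ {n0,n2,n4} = {n0}; idom=n0
  n6: preds {n3,n4,n5}: {n0,n1,n3} ∩ {n0,n2,n4} ∩ {n0,n2,n4,n5} = {n0}; idom=n0

DF walk-up:
  join n2 pred n0: · stop@n0
  join n2 pred n4: n4→n2 stop@n0
  join n6 pred n3: n3→n1 stop@n0
  join n6 pred n4: n4→n2 stop@n0
  join n6 pred n5: n5→n4→n2 stop@n0
  DF(n0)=∅
  DF(n1)={n6}
  DF(n2)={n2,n6}
  DF(n3)={n6}
  DF(n4)={n2,n6}
  DF(n5)={n6}
  DF(n6)=∅

φ for e: defs {n3,n4}
  DF⁺ = {n2,n6}

Answer: ["n2", "n6"]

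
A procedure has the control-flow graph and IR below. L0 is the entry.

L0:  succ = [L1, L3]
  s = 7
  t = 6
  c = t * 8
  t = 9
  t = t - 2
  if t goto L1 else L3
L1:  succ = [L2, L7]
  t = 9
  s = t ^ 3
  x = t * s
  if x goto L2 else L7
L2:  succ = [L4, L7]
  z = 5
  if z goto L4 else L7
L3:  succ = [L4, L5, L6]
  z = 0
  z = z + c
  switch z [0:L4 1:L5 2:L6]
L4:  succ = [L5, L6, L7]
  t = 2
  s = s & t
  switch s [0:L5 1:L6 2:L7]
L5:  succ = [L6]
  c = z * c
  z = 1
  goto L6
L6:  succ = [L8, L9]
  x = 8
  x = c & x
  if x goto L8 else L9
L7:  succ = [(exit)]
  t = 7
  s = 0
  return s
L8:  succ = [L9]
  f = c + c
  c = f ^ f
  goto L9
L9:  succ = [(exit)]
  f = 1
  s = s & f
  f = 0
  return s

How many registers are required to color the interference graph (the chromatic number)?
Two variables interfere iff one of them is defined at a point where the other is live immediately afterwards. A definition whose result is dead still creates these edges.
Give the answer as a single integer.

Per-block:
  L0: {c,s,t} / ∅
  L1: {s,t,x} / ∅
  L2: {z} / ∅
  L3: {z} / {c}
  L4: {s,t} / {s}
  L5: {c,z} / {c,z}
  L6: {x} / {c}
  L7: {s,t} / ∅
  L8: {c,f} / {c}
  L9: {f,s} / {s}

Backward fixpoint:
  live L0: ∅→{c,s}
  live L1: {c}→{c,s}
  live L2: {c,s}→{c,s,z}
  live L3: {c,s}→{c,s,z}
  live L4: {c,s,z}→{c,s,z}
  live L5: {c,s,z}→{c,s}
  live L6: {c,s}→{c,s}
  live L7: ∅→∅
  live L8: {c,s}→{s}
  live L9: {s}→∅

Interfere edges:
  c: {s,t,x,z}
  f: {s}
  s: {c,f,t,x,z}
  t: {c,s,z}
  x: {c,s}
  z: {c,s,t}

Chromatic number:
  lower bound: {c,s,t,z} mutually conflict ⇒ χ ≥ 4
  assign c→R1 f→R1 s→R0 t→R2 x→R2 z→R3 — no edge inside a register ⇒ χ ≤ 4
  χ = 4

Answer: 4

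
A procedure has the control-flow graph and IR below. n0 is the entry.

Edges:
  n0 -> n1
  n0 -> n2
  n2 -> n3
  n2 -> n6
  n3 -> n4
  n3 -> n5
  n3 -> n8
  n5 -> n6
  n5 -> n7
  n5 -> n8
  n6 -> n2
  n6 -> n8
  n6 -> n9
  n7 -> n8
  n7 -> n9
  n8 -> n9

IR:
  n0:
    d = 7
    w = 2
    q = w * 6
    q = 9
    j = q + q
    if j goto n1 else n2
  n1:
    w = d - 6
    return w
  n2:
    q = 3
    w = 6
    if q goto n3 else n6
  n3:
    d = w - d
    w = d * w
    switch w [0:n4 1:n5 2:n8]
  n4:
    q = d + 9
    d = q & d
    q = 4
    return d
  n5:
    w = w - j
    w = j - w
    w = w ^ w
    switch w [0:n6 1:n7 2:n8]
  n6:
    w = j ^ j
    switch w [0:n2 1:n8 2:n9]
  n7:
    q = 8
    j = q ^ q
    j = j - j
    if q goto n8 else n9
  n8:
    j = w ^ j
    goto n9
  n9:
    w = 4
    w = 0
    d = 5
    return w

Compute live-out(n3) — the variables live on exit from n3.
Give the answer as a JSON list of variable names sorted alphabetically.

Answer: ["d", "j", "w"]

Analysis:
def/use:
  n0: {d,j,q,w} / ∅
  n1: {w} / {d}
  n2: {q,w} / ∅
  n3: {d,w} / {d,w}
  n4: {d,q} / {d}
  n5: {w} / {j,w}
  n6: {w} / {j}
  n7: {j,q} / ∅
  n8: {j} / {j,w}
  n9: {d,w} / ∅

Backward fixpoint:
  n0: in=∅ out={d,j}
  n1: in={d} out=∅
  n2: in={d,j} out={d,j,w}
  n3: in={d,j,w} out={d,j,w}
  n4: in={d} out=∅
  n5: in={d,j,w} out={d,j,w}
  n6: in={d,j} out={d,j,w}
  n7: in={w} out={j,w}
  n8: in={j,w} out=∅
  n9: in=∅ out=∅

live-out(n3) = ["d", "j", "w"]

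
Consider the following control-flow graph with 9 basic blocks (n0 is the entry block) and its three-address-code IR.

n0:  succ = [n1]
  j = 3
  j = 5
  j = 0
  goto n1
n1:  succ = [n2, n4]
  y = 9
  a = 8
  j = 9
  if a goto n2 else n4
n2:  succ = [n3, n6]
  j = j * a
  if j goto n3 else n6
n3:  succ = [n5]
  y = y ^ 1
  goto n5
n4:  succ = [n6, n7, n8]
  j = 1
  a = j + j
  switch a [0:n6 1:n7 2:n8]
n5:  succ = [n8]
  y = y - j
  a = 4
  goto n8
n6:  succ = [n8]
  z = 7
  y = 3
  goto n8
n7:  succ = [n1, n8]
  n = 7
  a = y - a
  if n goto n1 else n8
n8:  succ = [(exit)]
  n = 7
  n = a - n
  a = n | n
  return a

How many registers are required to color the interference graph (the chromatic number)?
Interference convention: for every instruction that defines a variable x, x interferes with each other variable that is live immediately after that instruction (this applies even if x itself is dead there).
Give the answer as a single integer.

Answer: 3

Working:
Per-block:
  n0: def={j} ue=∅
  n1: def={a,j,y} ue=∅
  n2: def={j} ue={a,j}
  n3: def={y} ue={y}
  n4: def={a,j} ue=∅
  n5: def={a,y} ue={j,y}
  n6: def={y,z} ue=∅
  n7: def={a,n} ue={a,y}
  n8: def={a,n} ue={a}

Live sets:
  n0 li=∅ lo=∅
  n1 li=∅ lo={a,j,y}
  n2 li={a,j,y} lo={a,j,y}
  n3 li={j,y} lo={j,y}
  n4 li={y} lo={a,y}
  n5 li={j,y} lo={a}
  n6 li={a} lo={a}
  n7 li={a,y} lo={a}
  n8 li={a} lo=∅

Interference:
  a — {j,n,y,z}
  j — {a,y}
  n — {a,y}
  y — {a,j,n}
  z — {a}

Chromatic number:
  clique {a,j,y} ⇒ need ≥ 3
  assign a→r0 j→r2 n→r2 y→r1 z→r1 — no edge inside a register ⇒ χ ≤ 3
  χ = 3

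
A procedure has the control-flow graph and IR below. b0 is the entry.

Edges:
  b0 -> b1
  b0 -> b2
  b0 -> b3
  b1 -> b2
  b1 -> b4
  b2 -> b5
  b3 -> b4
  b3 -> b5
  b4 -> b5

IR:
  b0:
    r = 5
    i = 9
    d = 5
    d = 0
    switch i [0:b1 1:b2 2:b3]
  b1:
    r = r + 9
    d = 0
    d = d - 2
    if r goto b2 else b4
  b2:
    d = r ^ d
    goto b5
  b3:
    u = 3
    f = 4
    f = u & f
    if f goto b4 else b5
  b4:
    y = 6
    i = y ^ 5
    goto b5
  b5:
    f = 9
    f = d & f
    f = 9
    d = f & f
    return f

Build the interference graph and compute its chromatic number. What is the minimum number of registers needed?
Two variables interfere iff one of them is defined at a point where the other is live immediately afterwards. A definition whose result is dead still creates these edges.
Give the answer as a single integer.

Answer: 3

Working:
Per-block:
  b0 def {d,i,r} use ∅
  b1 def {d,r} use {r}
  b2 def {d} use {d,r}
  b3 def {f,u} use ∅
  b4 def {i,y} use ∅
  b5 def {d,f} use {d}

Backward fixpoint:
  b0: in=∅ out={d,r}
  b1: in={r} out={d,r}
  b2: in={d,r} out={d}
  b3: in={d} out={d}
  b4: in={d} out={d}
  b5: in={d} out=∅

Interference:
  d↔{f,i,r,u,y}
  f↔{d,u}
  i↔{d,r}
  r↔{d,i}
  u↔{d,f}
  y↔{d}

Registers:
  {d,f,u} pairwise interfere (3-clique) ⇒ χ ≥ 3
  3-colouring: c0={d}  c1={f,i,y}  c2={r,u}
  χ = 3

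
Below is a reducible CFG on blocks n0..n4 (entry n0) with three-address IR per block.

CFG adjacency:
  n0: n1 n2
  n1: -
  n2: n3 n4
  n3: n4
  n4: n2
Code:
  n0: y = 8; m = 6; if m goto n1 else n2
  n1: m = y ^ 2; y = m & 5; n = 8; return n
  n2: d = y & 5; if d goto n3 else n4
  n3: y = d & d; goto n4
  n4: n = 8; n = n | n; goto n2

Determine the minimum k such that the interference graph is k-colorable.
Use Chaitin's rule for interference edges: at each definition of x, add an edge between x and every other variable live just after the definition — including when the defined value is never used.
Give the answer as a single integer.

Answer: 2

Working:
Block summaries:
  n0: def={m,y} ue=∅
  n1: def={m,n,y} ue={y}
  n2: def={d} ue={y}
  n3: def={y} ue={d}
  n4: def={n} ue=∅

Liveness:
  live n0: ∅→{y}
  live n1: {y}→∅
  live n2: {y}→{d,y}
  live n3: {d}→{y}
  live n4: {y}→{y}

Interfere edges:
  d↔{y}
  m↔{y}
  n↔{y}
  y↔{d,m,n}

Registers:
  {d,y} pairwise interfere (2-clique) ⇒ χ ≥ 2
  assign d→R1 m→R1 n→R1 y→R0 — no edge inside a register ⇒ χ ≤ 2
  χ = 2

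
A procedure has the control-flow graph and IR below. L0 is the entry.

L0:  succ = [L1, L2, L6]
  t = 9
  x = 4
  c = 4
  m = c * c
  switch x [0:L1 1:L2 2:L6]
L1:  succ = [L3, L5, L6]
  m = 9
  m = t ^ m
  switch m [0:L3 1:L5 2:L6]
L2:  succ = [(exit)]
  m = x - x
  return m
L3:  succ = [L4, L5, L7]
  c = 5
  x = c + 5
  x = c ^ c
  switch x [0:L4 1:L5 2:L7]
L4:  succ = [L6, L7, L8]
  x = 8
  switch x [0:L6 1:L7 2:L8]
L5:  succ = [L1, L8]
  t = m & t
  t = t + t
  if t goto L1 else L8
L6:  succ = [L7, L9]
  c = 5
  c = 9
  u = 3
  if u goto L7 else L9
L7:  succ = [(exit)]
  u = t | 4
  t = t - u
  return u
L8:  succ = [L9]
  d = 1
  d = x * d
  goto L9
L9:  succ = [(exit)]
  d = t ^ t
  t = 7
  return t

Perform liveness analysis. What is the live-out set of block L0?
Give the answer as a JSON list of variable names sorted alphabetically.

Block summaries:
  L0: def={c,m,t,x} ue=∅
  L1: def={m} ue={t}
  L2: def={m} ue={x}
  L3: def={c,x} ue=∅
  L4: def={x} ue=∅
  L5: def={t} ue={m,t}
  L6: def={c,u} ue=∅
  L7: def={t,u} ue={t}
  L8: def={d} ue={x}
  L9: def={d,t} ue={t}

Live sets:
  live L0: ∅→{t,x}
  live L1: {t,x}→{m,t,x}
  live L2: {x}→∅
  live L3: {m,t}→{m,t,x}
  live L4: {t}→{t,x}
  live L5: {m,t,x}→{t,x}
  live L6: {t}→{t}
  live L7: {t}→∅
  live L8: {t,x}→{t}
  live L9: {t}→∅

live-out(L0) = ["t", "x"]

Answer: ["t", "x"]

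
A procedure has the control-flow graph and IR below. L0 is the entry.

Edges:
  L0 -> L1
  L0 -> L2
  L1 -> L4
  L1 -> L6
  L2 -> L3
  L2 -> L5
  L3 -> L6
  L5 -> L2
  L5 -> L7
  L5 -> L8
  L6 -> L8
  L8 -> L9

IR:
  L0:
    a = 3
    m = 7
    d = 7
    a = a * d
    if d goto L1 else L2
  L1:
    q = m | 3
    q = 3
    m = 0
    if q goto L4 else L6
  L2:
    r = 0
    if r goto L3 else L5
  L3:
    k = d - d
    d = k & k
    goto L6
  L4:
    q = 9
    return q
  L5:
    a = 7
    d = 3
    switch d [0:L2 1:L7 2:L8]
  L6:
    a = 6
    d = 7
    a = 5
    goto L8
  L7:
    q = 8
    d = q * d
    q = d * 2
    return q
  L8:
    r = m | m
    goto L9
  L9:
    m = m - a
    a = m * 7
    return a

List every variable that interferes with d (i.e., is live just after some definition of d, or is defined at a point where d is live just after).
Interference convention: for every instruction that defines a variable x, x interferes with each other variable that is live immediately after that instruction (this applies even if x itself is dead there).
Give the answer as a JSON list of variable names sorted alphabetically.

Block summaries:
  L0: {a,d,m} / ∅
  L1: {m,q} / {m}
  L2: {r} / ∅
  L3: {d,k} / {d}
  L4: {q} / ∅
  L5: {a,d} / ∅
  L6: {a,d} / ∅
  L7: {d,q} / {d}
  L8: {r} / {m}
  L9: {a,m} / {a,m}

Backward fixpoint:
  L0 li=∅ lo={d,m}
  L1 li={m} lo={m}
  L2 li={d,m} lo={d,m}
  L3 li={d,m} lo={m}
  L4 li=∅ lo=∅
  L5 li={m} lo={a,d,m}
  L6 li={m} lo={a,m}
  L7 li={d} lo=∅
  L8 li={a,m} lo={a,m}
  L9 li={a,m} lo=∅

Interfere edges:
  a — {d,m,r}
  d — {a,m,q,r}
  k — {m}
  m — {a,d,k,q,r}
  q — {d,m}
  r — {a,d,m}

N(d) = ["a", "m", "q", "r"]

Answer: ["a", "m", "q", "r"]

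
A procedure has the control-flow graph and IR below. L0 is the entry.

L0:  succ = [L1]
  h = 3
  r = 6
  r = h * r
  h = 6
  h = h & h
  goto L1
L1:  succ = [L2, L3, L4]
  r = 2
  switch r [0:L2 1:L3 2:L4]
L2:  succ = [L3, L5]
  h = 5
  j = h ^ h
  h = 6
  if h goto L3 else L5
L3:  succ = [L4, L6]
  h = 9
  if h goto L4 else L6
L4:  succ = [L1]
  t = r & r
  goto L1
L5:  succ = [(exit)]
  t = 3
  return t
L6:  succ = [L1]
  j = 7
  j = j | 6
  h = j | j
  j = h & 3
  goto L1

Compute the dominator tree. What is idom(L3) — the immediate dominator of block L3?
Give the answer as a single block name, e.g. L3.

Answer: L1

Working:
idom tree: L1←L0 L2←L1 L3←L1 L4←L1 L5←L2 L6←L3
Dom∩ at merges:
  L1: preds {L0,L4,L6}: {L0} ∩ {L0,L1,L4} ∩ {L0,L1,L3,L6} = {L0}; idom=L0
  L3: preds {L1,L2}: {L0,L1} ∩ {L0,L1,L2} = {L0,L1}; idom=L1
  L4: preds {L1,L3}: {L0,L1} ∩ {L0,L1,L3} = {L0,L1}; idom=L1

idom(L3) = L1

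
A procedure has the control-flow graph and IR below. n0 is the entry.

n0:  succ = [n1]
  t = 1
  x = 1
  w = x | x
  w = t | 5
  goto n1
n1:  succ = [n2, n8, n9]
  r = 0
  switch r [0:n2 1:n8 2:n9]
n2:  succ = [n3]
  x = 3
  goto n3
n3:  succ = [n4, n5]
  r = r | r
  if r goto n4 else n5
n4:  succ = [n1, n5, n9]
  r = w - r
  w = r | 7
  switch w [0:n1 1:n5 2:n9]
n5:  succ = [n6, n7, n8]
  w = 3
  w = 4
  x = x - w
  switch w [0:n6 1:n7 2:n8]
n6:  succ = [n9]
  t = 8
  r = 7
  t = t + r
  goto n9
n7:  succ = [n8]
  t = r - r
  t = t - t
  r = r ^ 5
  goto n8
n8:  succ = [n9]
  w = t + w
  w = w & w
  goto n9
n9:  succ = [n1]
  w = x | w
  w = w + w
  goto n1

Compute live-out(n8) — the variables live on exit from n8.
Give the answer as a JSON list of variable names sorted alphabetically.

Answer: ["t", "w", "x"]

Derivation:
Block summaries:
  n0 def {t,w,x} use ∅
  n1 def {r} use ∅
  n2 def {x} use ∅
  n3 def {r} use {r}
  n4 def {r,w} use {r,w}
  n5 def {w,x} use {x}
  n6 def {r,t} use ∅
  n7 def {r,t} use {r}
  n8 def {w} use {t,w}
  n9 def {w} use {w,x}

Live sets:
  n0: in=∅ out={t,w,x}
  n1: in={t,w,x} out={r,t,w,x}
  n2: in={r,t,w} out={r,t,w,x}
  n3: in={r,t,w,x} out={r,t,w,x}
  n4: in={r,t,w,x} out={r,t,w,x}
  n5: in={r,t,x} out={r,t,w,x}
  n6: in={w,x} out={t,w,x}
  n7: in={r,w,x} out={t,w,x}
  n8: in={t,w,x} out={t,w,x}
  n9: in={t,w,x} out={t,w,x}

live-out(n8) = ["t", "w", "x"]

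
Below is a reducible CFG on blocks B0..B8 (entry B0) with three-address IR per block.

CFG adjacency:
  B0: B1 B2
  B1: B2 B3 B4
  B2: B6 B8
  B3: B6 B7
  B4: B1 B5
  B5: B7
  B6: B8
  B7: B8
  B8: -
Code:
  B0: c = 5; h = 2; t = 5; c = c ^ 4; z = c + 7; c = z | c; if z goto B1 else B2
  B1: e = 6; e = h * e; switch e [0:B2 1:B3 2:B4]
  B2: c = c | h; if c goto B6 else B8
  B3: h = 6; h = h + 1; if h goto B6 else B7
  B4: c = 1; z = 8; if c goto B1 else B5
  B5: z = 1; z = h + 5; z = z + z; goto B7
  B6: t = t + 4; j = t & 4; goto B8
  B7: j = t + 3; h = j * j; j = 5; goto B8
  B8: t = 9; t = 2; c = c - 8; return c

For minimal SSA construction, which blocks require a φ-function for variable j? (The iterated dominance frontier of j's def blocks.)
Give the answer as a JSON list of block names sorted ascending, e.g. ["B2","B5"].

Answer: ["B8"]

Derivation:
idom tree: B1←B0 B2←B0 B3←B1 B4←B1 B5←B4 B6←B0 B7←B1 B8←B0
Dom at joins:
  B1: preds {B0,B4}: {B0} ∩ {B0,B1,B4} = {B0}; idom=B0
  B2: preds {B0,B1}: {B0} ∩ {B0,B1} = {B0}; idom=B0
  B6: preds {B2,B3}: {B0,B2} ∩ {B0,B1,B3} = {B0}; idom=B0
  B7: preds {B3,B5}: {B0,B1,B3} ∩ {B0,B1,B4,B5} = {B0,B1}; idom=B1
  B8: preds {B2,B6,B7}: {B0,B2} ∩ {B0,B6} ∩ {B0,B1,B7} = {B0}; idom=B0

DF walk-up:
  B1←B0: walk · to B0
  B1←B4: walk B4→B1 to B0
  B2←B0: walk · to B0
  B2←B1: walk B1 to B0
  B6←B2: walk B2 to B0
  B6←B3: walk B3→B1 to B0
  B7←B3: walk B3 to B1
  B7←B5: walk B5→B4 to B1
  B8←B2: walk B2 to B0
  B8←B6: walk B6 to B0
  B8←B7: walk B7→B1 to B0
  B0 → ∅
  B1 → {B1,B2,B6,B8}
  B2 → {B6,B8}
  B3 → {B6,B7}
  B4 → {B1,B7}
  B5 → {B7}
  B6 → {B8}
  B7 → {B8}
  B8 → ∅

φ for j: defs {B6,B7}
  DF⁺ = {B8}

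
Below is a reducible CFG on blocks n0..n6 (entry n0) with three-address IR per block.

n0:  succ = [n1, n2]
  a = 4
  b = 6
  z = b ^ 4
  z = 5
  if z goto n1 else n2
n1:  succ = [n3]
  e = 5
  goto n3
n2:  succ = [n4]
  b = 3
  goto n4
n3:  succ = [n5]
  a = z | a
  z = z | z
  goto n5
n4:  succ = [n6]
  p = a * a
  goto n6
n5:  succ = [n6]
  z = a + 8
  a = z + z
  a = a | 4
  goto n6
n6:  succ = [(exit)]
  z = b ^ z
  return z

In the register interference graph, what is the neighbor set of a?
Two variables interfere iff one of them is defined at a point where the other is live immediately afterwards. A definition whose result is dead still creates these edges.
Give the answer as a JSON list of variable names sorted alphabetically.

Answer: ["b", "e", "z"]

Working:
def/use:
  n0: {a,b,z} / ∅
  n1: {e} / ∅
  n2: {b} / ∅
  n3: {a,z} / {a,z}
  n4: {p} / {a}
  n5: {a,z} / {a}
  n6: {z} / {b,z}

Backward fixpoint:
  n0: in=∅ out={a,b,z}
  n1: in={a,b,z} out={a,b,z}
  n2: in={a,z} out={a,b,z}
  n3: in={a,b,z} out={a,b}
  n4: in={a,b,z} out={b,z}
  n5: in={a,b} out={b,z}
  n6: in={b,z} out=∅

Conflict graph:
  a↔{b,e,z}
  b↔{a,e,p,z}
  e↔{a,b,z}
  p↔{b,z}
  z↔{a,b,e,p}

N(a) = ["b", "e", "z"]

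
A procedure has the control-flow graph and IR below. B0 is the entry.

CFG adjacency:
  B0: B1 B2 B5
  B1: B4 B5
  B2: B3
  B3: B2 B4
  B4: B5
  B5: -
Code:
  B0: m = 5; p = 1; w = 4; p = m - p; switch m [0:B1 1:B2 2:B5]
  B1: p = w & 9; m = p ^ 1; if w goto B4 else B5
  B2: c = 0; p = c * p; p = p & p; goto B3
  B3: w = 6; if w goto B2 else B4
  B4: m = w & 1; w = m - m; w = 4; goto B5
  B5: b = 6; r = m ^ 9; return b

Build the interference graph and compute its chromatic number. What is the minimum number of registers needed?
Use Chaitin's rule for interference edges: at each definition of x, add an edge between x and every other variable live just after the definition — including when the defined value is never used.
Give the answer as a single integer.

Block summaries:
  B0: def={m,p,w} ue=∅
  B1: def={m,p} ue={w}
  B2: def={c,p} ue={p}
  B3: def={w} ue=∅
  B4: def={m,w} ue={w}
  B5: def={b,r} ue={m}

Liveness:
  live B0: ∅→{m,p,w}
  live B1: {w}→{m,w}
  live B2: {p}→{p}
  live B3: {p}→{p,w}
  live B4: {w}→{m}
  live B5: {m}→∅

Conflict graph:
  b: {m,r}
  c: {p}
  m: {b,p,w}
  p: {c,m,w}
  r: {b}
  w: {m,p}

Colouring:
  {m,p,w} pairwise interfere (3-clique) ⇒ χ ≥ 3
  3-colouring: r0={c,m,r}  r1={b,p}  r2={w}
  χ = 3

Answer: 3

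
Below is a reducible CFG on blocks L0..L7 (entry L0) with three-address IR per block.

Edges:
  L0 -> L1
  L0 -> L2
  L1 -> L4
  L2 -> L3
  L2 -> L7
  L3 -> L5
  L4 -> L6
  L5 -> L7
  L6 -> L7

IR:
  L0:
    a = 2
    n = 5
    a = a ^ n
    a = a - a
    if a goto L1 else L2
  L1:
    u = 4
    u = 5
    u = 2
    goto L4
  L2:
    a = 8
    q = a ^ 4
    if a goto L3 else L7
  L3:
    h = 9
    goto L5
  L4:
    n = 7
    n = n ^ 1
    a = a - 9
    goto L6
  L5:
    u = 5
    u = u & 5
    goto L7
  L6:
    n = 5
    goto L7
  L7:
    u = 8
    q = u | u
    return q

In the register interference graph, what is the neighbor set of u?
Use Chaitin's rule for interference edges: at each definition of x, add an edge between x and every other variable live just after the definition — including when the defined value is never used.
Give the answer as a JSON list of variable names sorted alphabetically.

Answer: ["a"]

Working:
Block summaries:
  L0: def={a,n} ue=∅
  L1: def={u} ue=∅
  L2: def={a,q} ue=∅
  L3: def={h} ue=∅
  L4: def={a,n} ue={a}
  L5: def={u} ue=∅
  L6: def={n} ue=∅
  L7: def={q,u} ue=∅

Live sets:
  live L0: ∅→{a}
  live L1: {a}→{a}
  live L2: ∅→∅
  live L3: ∅→∅
  live L4: {a}→∅
  live L5: ∅→∅
  live L6: ∅→∅
  live L7: ∅→∅

Conflict graph:
  a: {n,q,u}
  h: ∅
  n: {a}
  q: {a}
  u: {a}

N(u) = ["a"]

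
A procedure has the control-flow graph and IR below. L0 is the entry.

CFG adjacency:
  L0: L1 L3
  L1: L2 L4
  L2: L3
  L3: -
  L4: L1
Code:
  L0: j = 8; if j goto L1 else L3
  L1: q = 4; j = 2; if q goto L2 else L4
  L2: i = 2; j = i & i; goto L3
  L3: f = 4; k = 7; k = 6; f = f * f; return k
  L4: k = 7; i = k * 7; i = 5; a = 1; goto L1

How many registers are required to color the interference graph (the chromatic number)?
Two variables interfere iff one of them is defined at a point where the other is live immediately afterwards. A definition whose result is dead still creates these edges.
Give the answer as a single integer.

def/use:
  L0: {j} / ∅
  L1: {j,q} / ∅
  L2: {i,j} / ∅
  L3: {f,k} / ∅
  L4: {a,i,k} / ∅

Live sets:
  live L0: ∅→∅
  live L1: ∅→∅
  live L2: ∅→∅
  live L3: ∅→∅
  live L4: ∅→∅

Interfere edges:
  a: ∅
  f: {k}
  i: ∅
  j: {q}
  k: {f}
  q: {j}

Chromatic number:
  {f,k} pairwise interfere (2-clique) ⇒ χ ≥ 2
  assign a→c0 f→c0 i→c0 j→c0 k→c1 q→c1 — no edge inside a register ⇒ χ ≤ 2
  χ = 2

Answer: 2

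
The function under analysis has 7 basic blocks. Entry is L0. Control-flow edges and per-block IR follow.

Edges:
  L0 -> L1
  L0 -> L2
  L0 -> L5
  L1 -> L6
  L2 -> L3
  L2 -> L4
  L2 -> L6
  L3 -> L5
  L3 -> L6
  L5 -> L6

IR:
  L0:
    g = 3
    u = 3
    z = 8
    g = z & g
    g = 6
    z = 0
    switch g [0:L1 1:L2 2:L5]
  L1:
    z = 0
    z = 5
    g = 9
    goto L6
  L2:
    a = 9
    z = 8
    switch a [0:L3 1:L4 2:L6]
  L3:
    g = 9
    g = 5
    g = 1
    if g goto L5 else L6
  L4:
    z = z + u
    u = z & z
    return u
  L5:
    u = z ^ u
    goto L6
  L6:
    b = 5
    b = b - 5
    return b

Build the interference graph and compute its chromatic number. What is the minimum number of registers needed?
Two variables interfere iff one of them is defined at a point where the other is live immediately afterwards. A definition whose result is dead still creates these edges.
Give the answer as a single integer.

Answer: 3

Derivation:
def/use:
  L0: def={g,u,z} ue=∅
  L1: def={g,z} ue=∅
  L2: def={a,z} ue=∅
  L3: def={g} ue=∅
  L4: def={u,z} ue={u,z}
  L5: def={u} ue={u,z}
  L6: def={b} ue=∅

Backward fixpoint:
  L0 li=∅ lo={u,z}
  L1 li=∅ lo=∅
  L2 li={u} lo={u,z}
  L3 li={u,z} lo={u,z}
  L4 li={u,z} lo=∅
  L5 li={u,z} lo=∅
  L6 li=∅ lo=∅

Conflict graph:
  a↔{u,z}
  b↔∅
  g↔{u,z}
  u↔{a,g,z}
  z↔{a,g,u}

Colouring:
  {a,u,z} pairwise interfere (3-clique) ⇒ χ ≥ 3
  assign a→R2 b→R0 g→R2 u→R0 z→R1 — no edge inside a register ⇒ χ ≤ 3
  χ = 3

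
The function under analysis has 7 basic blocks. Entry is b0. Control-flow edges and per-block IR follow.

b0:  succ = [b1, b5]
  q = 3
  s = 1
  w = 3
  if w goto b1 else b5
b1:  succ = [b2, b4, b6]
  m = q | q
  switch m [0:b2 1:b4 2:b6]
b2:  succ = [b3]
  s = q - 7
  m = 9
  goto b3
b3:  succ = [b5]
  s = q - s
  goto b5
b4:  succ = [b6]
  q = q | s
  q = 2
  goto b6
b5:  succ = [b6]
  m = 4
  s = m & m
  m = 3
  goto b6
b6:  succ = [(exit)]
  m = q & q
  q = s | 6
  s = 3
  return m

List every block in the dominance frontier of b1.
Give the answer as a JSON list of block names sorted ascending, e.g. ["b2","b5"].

Answer: ["b5", "b6"]

Derivation:
idom tree: b1←b0 b2←b1 b3←b2 b4←b1 b5←b0 b6←b0
Join-block Dom:
  b5: preds {b0,b3}: {b0} ∩ {b0,b1,b2,b3} = {b0}; idom=b0
  b6: preds {b1,b4,b5}: {b0,b1} ∩ {b0,b1,b4} ∩ {b0,b5} = {b0}; idom=b0

DF derivation:
  join b5 pred b0: · stop@b0
  join b5 pred b3: b3→b2→b1 stop@b0
  join b6 pred b1: b1 stop@b0
  join b6 pred b4: b4→b1 stop@b0
  join b6 pred b5: b5 stop@b0
  b0 → ∅
  b1 → {b5,b6}
  b2 → {b5}
  b3 → {b5}
  b4 → {b6}
  b5 → {b6}
  b6 → ∅

DF(b1) = ["b5", "b6"]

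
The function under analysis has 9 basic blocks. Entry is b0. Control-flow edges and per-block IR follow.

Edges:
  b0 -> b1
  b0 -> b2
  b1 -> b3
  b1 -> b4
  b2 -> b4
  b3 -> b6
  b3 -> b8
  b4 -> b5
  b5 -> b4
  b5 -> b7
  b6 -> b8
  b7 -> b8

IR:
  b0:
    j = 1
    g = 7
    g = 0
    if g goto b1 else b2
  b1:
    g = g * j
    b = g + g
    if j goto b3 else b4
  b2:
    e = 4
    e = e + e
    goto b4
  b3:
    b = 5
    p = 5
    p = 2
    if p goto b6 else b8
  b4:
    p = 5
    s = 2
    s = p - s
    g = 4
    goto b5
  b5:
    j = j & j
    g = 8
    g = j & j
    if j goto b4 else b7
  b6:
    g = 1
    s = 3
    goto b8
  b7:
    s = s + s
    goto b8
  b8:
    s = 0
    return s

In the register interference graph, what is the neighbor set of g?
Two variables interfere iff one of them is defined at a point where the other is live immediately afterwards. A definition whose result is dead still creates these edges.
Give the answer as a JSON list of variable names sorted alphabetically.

Answer: ["j", "s"]

Derivation:
Block summaries:
  b0 def {g,j} use ∅
  b1 def {b,g} use {g,j}
  b2 def {e} use ∅
  b3 def {b,p} use ∅
  b4 def {g,p,s} use ∅
  b5 def {g,j} use {j}
  b6 def {g,s} use ∅
  b7 def {s} use {s}
  b8 def {s} use ∅

Backward fixpoint:
  live b0: ∅→{g,j}
  live b1: {g,j}→{j}
  live b2: {j}→{j}
  live b3: ∅→∅
  live b4: {j}→{j,s}
  live b5: {j,s}→{j,s}
  live b6: ∅→∅
  live b7: {s}→∅
  live b8: ∅→∅

Interfere edges:
  b: {j}
  e: {j}
  g: {j,s}
  j: {b,e,g,p,s}
  p: {j,s}
  s: {g,j,p}

N(g) = ["j", "s"]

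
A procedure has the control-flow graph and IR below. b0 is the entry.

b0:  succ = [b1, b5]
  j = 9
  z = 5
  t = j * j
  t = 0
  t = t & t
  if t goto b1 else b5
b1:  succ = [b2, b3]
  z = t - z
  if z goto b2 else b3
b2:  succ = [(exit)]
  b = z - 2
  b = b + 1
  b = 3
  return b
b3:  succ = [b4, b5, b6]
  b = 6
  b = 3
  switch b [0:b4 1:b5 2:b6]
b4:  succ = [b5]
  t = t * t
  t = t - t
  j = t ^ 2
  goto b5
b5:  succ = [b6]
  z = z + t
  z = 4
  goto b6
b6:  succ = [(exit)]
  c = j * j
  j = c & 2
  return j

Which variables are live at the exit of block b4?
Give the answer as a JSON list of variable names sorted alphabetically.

Answer: ["j", "t", "z"]

Derivation:
def/use:
  b0: {j,t,z} / ∅
  b1: {z} / {t,z}
  b2: {b} / {z}
  b3: {b} / ∅
  b4: {j,t} / {t}
  b5: {z} / {t,z}
  b6: {c,j} / {j}

Live sets:
  b0: in=∅ out={j,t,z}
  b1: in={j,t,z} out={j,t,z}
  b2: in={z} out=∅
  b3: in={j,t,z} out={j,t,z}
  b4: in={t,z} out={j,t,z}
  b5: in={j,t,z} out={j}
  b6: in={j} out=∅

live-out(b4) = ["j", "t", "z"]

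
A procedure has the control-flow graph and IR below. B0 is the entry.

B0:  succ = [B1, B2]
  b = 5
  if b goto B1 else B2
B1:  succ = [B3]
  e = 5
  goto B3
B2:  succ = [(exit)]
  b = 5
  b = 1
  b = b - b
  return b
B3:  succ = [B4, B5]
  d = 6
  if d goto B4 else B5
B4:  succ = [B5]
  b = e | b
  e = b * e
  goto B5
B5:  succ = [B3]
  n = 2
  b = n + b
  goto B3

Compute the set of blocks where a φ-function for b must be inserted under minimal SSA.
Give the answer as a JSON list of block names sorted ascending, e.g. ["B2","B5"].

idom tree: B1←B0 B2←B0 B3←B1 B4←B3 B5←B3
Join-block Dom:
  B3: preds {B1,B5}: {B0,B1} ∩ {B0,B1,B3,B5} = {B0,B1}; idom=B1
  B5: preds {B3,B4}: {B0,B1,B3} ∩ {B0,B1,B3,B4} = {B0,B1,B3}; idom=B3

DF derivation:
  join B3 pred B1: · stop@B1
  join B3 pred B5: B5→B3 stop@B1
  join B5 pred B3: · stop@B3
  join B5 pred B4: B4 stop@B3
  DF(B0)=∅
  DF(B1)=∅
  DF(B2)=∅
  DF(B3)={B3}
  DF(B4)={B5}
  DF(B5)={B3}

φ for b: defs {B0,B2,B4,B5}
  DF⁺ = {B3,B5}

Answer: ["B3", "B5"]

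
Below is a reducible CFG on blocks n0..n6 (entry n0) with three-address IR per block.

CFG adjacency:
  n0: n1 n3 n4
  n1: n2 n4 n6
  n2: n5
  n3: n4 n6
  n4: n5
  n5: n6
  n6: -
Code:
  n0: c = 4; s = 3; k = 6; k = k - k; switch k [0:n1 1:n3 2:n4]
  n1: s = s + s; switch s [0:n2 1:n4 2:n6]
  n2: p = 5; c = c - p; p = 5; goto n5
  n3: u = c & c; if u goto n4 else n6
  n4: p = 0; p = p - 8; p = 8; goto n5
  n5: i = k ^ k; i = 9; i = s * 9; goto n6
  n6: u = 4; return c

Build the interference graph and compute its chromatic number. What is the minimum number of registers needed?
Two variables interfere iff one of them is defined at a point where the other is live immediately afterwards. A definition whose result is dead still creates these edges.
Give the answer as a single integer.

Answer: 4

Derivation:
def/use:
  n0: def={c,k,s} ue=∅
  n1: def={s} ue={s}
  n2: def={c,p} ue={c}
  n3: def={u} ue={c}
  n4: def={p} ue=∅
  n5: def={i} ue={k,s}
  n6: def={u} ue={c}

Liveness:
  live n0: ∅→{c,k,s}
  live n1: {c,k,s}→{c,k,s}
  live n2: {c,k,s}→{c,k,s}
  live n3: {c,k,s}→{c,k,s}
  live n4: {c,k,s}→{c,k,s}
  live n5: {c,k,s}→{c}
  live n6: {c}→∅

Interfere edges:
  c↔{i,k,p,s,u}
  i↔{c,s}
  k↔{c,p,s,u}
  p↔{c,k,s}
  s↔{c,i,k,p,u}
  u↔{c,k,s}

Colouring:
  lower bound: {c,k,p,s} mutually conflict ⇒ χ ≥ 4
  4-colouring: R0={c}  R1={s}  R2={i,k}  R3={p,u}
  χ = 4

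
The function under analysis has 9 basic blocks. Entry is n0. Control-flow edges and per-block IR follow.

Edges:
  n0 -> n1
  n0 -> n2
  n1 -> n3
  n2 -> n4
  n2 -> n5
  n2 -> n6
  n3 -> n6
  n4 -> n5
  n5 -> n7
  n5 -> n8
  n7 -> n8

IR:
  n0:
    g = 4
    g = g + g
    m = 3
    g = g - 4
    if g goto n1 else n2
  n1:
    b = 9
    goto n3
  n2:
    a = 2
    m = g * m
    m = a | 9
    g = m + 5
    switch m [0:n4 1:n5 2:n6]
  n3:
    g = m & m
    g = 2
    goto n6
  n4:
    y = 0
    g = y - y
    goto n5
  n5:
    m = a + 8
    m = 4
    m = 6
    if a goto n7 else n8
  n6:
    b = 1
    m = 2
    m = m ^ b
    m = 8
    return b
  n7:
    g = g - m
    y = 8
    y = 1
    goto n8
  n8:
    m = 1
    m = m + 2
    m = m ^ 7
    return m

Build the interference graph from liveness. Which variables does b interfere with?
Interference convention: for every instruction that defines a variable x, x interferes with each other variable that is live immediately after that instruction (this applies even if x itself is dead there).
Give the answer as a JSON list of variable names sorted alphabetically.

Answer: ["m"]

Derivation:
def/use:
  n0: {g,m} / ∅
  n1: {b} / ∅
  n2: {a,g,m} / {g,m}
  n3: {g} / {m}
  n4: {g,y} / ∅
  n5: {m} / {a}
  n6: {b,m} / ∅
  n7: {g,y} / {g,m}
  n8: {m} / ∅

Live sets:
  n0: in=∅ out={g,m}
  n1: in={m} out={m}
  n2: in={g,m} out={a,g}
  n3: in={m} out=∅
  n4: in={a} out={a,g}
  n5: in={a,g} out={g,m}
  n6: in=∅ out=∅
  n7: in={g,m} out=∅
  n8: in=∅ out=∅

Interference:
  a: {g,m,y}
  b: {m}
  g: {a,m}
  m: {a,b,g}
  y: {a}

N(b) = ["m"]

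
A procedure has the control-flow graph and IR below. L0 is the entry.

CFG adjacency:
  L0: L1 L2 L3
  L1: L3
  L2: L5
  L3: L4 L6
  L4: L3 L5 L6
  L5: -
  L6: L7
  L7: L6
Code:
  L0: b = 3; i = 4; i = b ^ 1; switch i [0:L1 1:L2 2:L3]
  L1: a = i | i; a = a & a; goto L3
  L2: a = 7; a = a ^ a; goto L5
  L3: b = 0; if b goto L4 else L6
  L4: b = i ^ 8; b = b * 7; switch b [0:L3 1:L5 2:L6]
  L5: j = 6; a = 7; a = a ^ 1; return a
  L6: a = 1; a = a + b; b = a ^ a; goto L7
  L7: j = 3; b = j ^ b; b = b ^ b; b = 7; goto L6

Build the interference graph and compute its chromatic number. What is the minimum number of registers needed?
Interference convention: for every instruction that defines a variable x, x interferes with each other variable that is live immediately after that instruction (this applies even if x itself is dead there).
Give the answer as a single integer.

Answer: 3

Working:
Block summaries:
  L0: def={b,i} ue=∅
  L1: def={a} ue={i}
  L2: def={a} ue=∅
  L3: def={b} ue=∅
  L4: def={b} ue={i}
  L5: def={a,j} ue=∅
  L6: def={a,b} ue={b}
  L7: def={b,j} ue={b}

Live sets:
  L0: in=∅ out={i}
  L1: in={i} out={i}
  L2: in=∅ out=∅
  L3: in={i} out={b,i}
  L4: in={i} out={b,i}
  L5: in=∅ out=∅
  L6: in={b} out={b}
  L7: in={b} out={b}

Interfere edges:
  a — {b,i}
  b — {a,i,j}
  i — {a,b}
  j — {b}

Chromatic number:
  lower bound: {a,b,i} mutually conflict ⇒ χ ≥ 3
  assign a→r1 b→r0 i→r2 j→r1 — no edge inside a register ⇒ χ ≤ 3
  χ = 3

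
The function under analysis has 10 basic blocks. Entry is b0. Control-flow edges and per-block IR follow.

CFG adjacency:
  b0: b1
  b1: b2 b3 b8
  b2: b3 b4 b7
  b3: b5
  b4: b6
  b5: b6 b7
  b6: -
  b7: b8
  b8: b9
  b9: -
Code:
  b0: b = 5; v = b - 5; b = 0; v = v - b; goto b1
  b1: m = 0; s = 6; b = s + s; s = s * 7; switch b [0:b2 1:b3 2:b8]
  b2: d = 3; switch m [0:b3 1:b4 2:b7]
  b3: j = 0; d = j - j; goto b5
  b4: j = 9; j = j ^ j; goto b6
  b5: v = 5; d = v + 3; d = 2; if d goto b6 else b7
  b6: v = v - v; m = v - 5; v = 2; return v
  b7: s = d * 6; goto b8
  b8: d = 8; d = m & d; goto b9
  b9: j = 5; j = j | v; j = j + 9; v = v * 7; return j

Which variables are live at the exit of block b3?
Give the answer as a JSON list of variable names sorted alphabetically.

Answer: ["m"]

Derivation:
Block summaries:
  b0: def={b,v} ue=∅
  b1: def={b,m,s} ue=∅
  b2: def={d} ue={m}
  b3: def={d,j} ue=∅
  b4: def={j} ue=∅
  b5: def={d,v} ue=∅
  b6: def={m,v} ue={v}
  b7: def={s} ue={d}
  b8: def={d} ue={m}
  b9: def={j,v} ue={v}

Live sets:
  b0 li=∅ lo={v}
  b1 li={v} lo={m,v}
  b2 li={m,v} lo={d,m,v}
  b3 li={m} lo={m}
  b4 li={v} lo={v}
  b5 li={m} lo={d,m,v}
  b6 li={v} lo=∅
  b7 li={d,m,v} lo={m,v}
  b8 li={m,v} lo={v}
  b9 li={v} lo=∅

live-out(b3) = ["m"]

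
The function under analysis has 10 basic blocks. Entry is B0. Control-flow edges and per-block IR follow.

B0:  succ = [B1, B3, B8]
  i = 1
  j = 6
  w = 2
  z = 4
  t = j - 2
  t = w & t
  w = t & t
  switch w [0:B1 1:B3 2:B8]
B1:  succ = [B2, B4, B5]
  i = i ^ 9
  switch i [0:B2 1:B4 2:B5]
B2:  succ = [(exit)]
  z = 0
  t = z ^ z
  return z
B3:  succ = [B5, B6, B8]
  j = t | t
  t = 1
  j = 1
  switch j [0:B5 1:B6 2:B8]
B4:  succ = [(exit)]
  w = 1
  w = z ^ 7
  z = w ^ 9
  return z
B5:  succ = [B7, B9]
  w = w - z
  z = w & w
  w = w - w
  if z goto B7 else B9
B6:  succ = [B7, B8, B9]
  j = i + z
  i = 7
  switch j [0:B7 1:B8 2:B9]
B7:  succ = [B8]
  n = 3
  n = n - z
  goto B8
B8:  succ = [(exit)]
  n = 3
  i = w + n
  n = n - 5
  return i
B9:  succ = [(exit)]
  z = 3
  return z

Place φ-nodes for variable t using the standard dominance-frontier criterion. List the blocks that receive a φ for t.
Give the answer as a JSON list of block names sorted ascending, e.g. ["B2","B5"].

Answer: ["B5", "B7", "B8", "B9"]

Derivation:
idom tree: B1←B0 B2←B1 B3←B0 B4←B1 B5←B0 B6←B3 B7←B0 B8←B0 B9←B0
Dom∩ at merges:
  B5: preds {B1,B3}: {B0,B1} ∩ {B0,B3} = {B0}; idom=B0
  B7: preds {B5,B6}: {B0,B5} ∩ {B0,B3,B6} = {B0}; idom=B0
  B8: preds {B0,B3,B6,B7}: {B0} ∩ {B0,B3} ∩ {B0,B3,B6} ∩ {B0,B7} = {B0}; idom=B0
  B9: preds {B5,B6}: {B0,B5} ∩ {B0,B3,B6} = {B0}; idom=B0

DF walk-up:
  join B5 pred B1: B1 stop@B0
  join B5 pred B3: B3 stop@B0
  join B7 pred B5: B5 stop@B0
  join B7 pred B6: B6→B3 stop@B0
  join B8 pred B0: · stop@B0
  join B8 pred B3: B3 stop@B0
  join B8 pred B6: B6→B3 stop@B0
  join B8 pred B7: B7 stop@B0
  join B9 pred B5: B5 stop@B0
  join B9 pred B6: B6→B3 stop@B0
  DF(B0)=∅
  DF(B1)={B5}
  DF(B2)=∅
  DF(B3)={B5,B7,B8,B9}
  DF(B4)=∅
  DF(B5)={B7,B9}
  DF(B6)={B7,B8,B9}
  DF(B7)={B8}
  DF(B8)=∅
  DF(B9)=∅

φ for t: defs {B0,B2,B3}
  DF⁺ = {B5,B7,B8,B9}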